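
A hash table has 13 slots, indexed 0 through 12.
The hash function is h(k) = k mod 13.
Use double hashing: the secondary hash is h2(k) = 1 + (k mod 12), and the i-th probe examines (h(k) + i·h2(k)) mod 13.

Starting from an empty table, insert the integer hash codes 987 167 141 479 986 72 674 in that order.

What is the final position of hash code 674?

4

987: h=12 => slot 12
167: h=11 => slot 11
141: h=11, h2=10, probe 11,8 => slot 8
479: h=11, h2=12, probe 11,10 => slot 10
986: h=11, h2=3, probe 11,1 => slot 1
72: h=7 => slot 7
674: h=11, h2=3, probe 11,1,4 => slot 4
Table: [_, 986, _, _, 674, _, _, 72, 141, _, 479, 167, 987]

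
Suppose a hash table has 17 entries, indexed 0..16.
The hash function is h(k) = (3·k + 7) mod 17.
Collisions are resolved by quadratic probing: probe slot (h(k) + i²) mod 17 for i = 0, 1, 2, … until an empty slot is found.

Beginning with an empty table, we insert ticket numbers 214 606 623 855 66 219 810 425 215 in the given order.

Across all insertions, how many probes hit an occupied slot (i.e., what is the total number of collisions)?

214: h=3 → slot 3
606: h=6 → slot 6
623: h=6, probe 6,7 → slot 7
855: h=5 → slot 5
66: h=1 → slot 1
219: h=1, probe 1,2 → slot 2
810: h=6, probe 6,7,10 → slot 10
425: h=7, probe 7,8 → slot 8
215: h=6, probe 6,7,10,15 → slot 15
Table: [., 66, 219, 214, ., 855, 606, 623, 425, ., 810, ., ., ., ., 215, .]

8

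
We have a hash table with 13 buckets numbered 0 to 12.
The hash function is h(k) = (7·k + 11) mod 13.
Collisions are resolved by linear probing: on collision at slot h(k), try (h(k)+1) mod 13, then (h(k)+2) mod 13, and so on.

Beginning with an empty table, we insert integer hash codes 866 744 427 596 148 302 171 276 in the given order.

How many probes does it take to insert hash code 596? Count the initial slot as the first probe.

866 hashes to 2; slot 2 is free => place at 2.
744 hashes to 6; slot 6 is free => place at 6.
427 hashes to 10; slot 10 is free => place at 10.
596 hashes to 10; 10 taken => place at 11.
148 hashes to 7; slot 7 is free => place at 7.
302 hashes to 6; 6,7 taken => place at 8.
171 hashes to 12; slot 12 is free => place at 12.
276 hashes to 6; 6,7,8 taken => place at 9.
Table: [., ., 866, ., ., ., 744, 148, 302, 276, 427, 596, 171]

2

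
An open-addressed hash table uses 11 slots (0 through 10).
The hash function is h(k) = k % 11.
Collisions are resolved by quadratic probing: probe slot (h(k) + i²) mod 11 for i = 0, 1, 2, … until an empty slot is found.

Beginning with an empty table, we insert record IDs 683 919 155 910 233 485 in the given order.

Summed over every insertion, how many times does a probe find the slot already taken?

683 hashes to 1; slot 1 is free → place at 1.
919 hashes to 6; slot 6 is free → place at 6.
155 hashes to 1; 1 taken → place at 2.
910 hashes to 8; slot 8 is free → place at 8.
233 hashes to 2; 2 taken → place at 3.
485 hashes to 1; 1,2 taken → place at 5.
Table: [∅, 683, 155, 233, ∅, 485, 919, ∅, 910, ∅, ∅]

4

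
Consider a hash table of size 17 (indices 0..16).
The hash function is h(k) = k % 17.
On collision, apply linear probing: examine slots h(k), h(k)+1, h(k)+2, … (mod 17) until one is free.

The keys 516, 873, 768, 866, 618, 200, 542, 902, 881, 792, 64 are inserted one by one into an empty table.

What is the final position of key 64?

0

516 hashes to 6; slot 6 is free → place at 6.
873 hashes to 6; 6 taken → place at 7.
768 hashes to 3; slot 3 is free → place at 3.
866 hashes to 16; slot 16 is free → place at 16.
618 hashes to 6; 6,7 taken → place at 8.
200 hashes to 13; slot 13 is free → place at 13.
542 hashes to 15; slot 15 is free → place at 15.
902 hashes to 1; slot 1 is free → place at 1.
881 hashes to 14; slot 14 is free → place at 14.
792 hashes to 10; slot 10 is free → place at 10.
64 hashes to 13; 13,14,15,16 taken → place at 0.
Table: [64, 902, ., 768, ., ., 516, 873, 618, ., 792, ., ., 200, 881, 542, 866]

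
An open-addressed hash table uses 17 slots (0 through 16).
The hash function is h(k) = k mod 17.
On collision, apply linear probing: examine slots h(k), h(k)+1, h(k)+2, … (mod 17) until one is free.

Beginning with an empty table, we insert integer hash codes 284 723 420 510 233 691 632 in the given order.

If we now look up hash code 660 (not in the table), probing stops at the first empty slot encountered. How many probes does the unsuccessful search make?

Insert 284: h=12, slot 12 empty => index 12.
Insert 723: h=9, slot 9 empty => index 9.
Insert 420: h=12, slot 12 occupied => index 13.
Insert 510: h=0, slot 0 empty => index 0.
Insert 233: h=12, slots 12,13 occupied => index 14.
Insert 691: h=11, slot 11 empty => index 11.
Insert 632: h=3, slot 3 empty => index 3.
Table: [510, ., ., 632, ., ., ., ., ., 723, ., 691, 284, 420, 233, ., .]
Lookup 660: h=14, probe 14,15 → slot 15 empty, not found.

2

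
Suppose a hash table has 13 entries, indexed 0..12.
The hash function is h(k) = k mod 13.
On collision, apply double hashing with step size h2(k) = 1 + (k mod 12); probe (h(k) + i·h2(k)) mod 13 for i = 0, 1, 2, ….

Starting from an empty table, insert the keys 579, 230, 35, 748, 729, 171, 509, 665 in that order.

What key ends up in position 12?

748

579 hashes to 7; slot 7 is free -> place at 7.
230 hashes to 9; slot 9 is free -> place at 9.
35 hashes to 9, h2=12; 9 taken -> place at 8.
748 hashes to 7, h2=5; 7 taken -> place at 12.
729 hashes to 1; slot 1 is free -> place at 1.
171 hashes to 2; slot 2 is free -> place at 2.
509 hashes to 2, h2=6; 2,8,1,7 taken -> place at 0.
665 hashes to 2, h2=6; 2,8,1,7,0 taken -> place at 6.
Table: [509, 729, 171, _, _, _, 665, 579, 35, 230, _, _, 748]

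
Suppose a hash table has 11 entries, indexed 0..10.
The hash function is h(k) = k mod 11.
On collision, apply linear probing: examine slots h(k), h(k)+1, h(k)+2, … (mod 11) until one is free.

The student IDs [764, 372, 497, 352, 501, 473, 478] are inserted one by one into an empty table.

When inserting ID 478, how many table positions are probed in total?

764 hashes to 5; slot 5 is free → place at 5.
372 hashes to 9; slot 9 is free → place at 9.
497 hashes to 2; slot 2 is free → place at 2.
352 hashes to 0; slot 0 is free → place at 0.
501 hashes to 6; slot 6 is free → place at 6.
473 hashes to 0; 0 taken → place at 1.
478 hashes to 5; 5,6 taken → place at 7.
Table: [352, 473, 497, ., ., 764, 501, 478, ., 372, .]

3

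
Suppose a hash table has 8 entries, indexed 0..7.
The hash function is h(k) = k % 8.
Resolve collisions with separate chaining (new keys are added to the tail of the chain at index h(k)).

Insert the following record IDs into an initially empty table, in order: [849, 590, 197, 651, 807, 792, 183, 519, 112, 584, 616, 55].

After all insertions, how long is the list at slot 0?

849 → bucket 1
590 → bucket 6
197 → bucket 5
651 → bucket 3
807 → bucket 7
792 → bucket 0
183 → bucket 7 (collision)
519 → bucket 7 (collision)
112 → bucket 0 (collision)
584 → bucket 0 (collision)
616 → bucket 0 (collision)
55 → bucket 7 (collision)
Final buckets:
0: 792 -> 112 -> 584 -> 616
1: 849
2: ∅
3: 651
4: ∅
5: 197
6: 590
7: 807 -> 183 -> 519 -> 55

4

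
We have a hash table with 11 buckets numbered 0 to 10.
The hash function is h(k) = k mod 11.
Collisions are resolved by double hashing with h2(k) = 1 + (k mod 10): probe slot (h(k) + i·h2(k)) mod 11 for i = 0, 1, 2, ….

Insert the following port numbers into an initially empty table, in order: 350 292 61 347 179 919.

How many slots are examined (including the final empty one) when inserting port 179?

2

350: h=9 => slot 9
292: h=6 => slot 6
61: h=6, h2=2, probe 6,8 => slot 8
347: h=6, h2=8, probe 6,3 => slot 3
179: h=3, h2=10, probe 3,2 => slot 2
919: h=6, h2=10, probe 6,5 => slot 5
Table: [-, -, 179, 347, -, 919, 292, -, 61, 350, -]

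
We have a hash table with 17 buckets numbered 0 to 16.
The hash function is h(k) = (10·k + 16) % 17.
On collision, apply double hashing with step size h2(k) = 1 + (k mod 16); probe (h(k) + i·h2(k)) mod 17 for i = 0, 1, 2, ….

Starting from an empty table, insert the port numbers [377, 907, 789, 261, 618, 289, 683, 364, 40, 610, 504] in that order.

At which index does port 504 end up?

9

377: h=12 -> slot 12
907: h=8 -> slot 8
789: h=1 -> slot 1
261: h=8, h2=6, probe 8,14 -> slot 14
618: h=8, h2=11, probe 8,2 -> slot 2
289: h=16 -> slot 16
683: h=12, h2=12, probe 12,7 -> slot 7
364: h=1, h2=13, probe 1,14,10 -> slot 10
40: h=8, h2=9, probe 8,0 -> slot 0
610: h=13 -> slot 13
504: h=7, h2=9, probe 7,16,8,0,9 -> slot 9
Table: [40, 789, 618, ∅, ∅, ∅, ∅, 683, 907, 504, 364, ∅, 377, 610, 261, ∅, 289]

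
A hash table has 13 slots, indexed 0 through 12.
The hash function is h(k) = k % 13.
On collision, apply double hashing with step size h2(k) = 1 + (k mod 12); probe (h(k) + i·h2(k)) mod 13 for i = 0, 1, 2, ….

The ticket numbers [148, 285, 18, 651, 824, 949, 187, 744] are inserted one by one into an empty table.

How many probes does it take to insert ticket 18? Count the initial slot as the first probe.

148: h=5 => slot 5
285: h=12 => slot 12
18: h=5, h2=7, probe 5,12,6 => slot 6
651: h=1 => slot 1
824: h=5, h2=9, probe 5,1,10 => slot 10
949: h=0 => slot 0
187: h=5, h2=8, probe 5,0,8 => slot 8
744: h=3 => slot 3
Table: [949, 651, -, 744, -, 148, 18, -, 187, -, 824, -, 285]

3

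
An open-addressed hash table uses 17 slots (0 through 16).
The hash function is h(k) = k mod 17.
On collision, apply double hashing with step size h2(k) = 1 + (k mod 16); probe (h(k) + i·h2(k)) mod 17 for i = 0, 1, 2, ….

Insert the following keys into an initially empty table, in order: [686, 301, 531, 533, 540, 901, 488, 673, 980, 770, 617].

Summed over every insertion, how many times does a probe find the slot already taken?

686 hashes to 6; slot 6 is free => place at 6.
301 hashes to 12; slot 12 is free => place at 12.
531 hashes to 4; slot 4 is free => place at 4.
533 hashes to 6, h2=6; 6,12 taken => place at 1.
540 hashes to 13; slot 13 is free => place at 13.
901 hashes to 0; slot 0 is free => place at 0.
488 hashes to 12, h2=9; 12,4,13 taken => place at 5.
673 hashes to 10; slot 10 is free => place at 10.
980 hashes to 11; slot 11 is free => place at 11.
770 hashes to 5, h2=3; 5 taken => place at 8.
617 hashes to 5, h2=10; 5 taken => place at 15.
Table: [901, 533, ., ., 531, 488, 686, ., 770, ., 673, 980, 301, 540, ., 617, .]

7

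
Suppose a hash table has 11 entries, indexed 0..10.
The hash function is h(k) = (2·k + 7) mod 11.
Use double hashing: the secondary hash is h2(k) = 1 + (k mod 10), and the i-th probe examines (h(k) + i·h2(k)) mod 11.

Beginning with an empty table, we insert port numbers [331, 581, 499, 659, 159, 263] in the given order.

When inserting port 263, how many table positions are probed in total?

3

331 hashes to 9; slot 9 is free -> place at 9.
581 hashes to 3; slot 3 is free -> place at 3.
499 hashes to 4; slot 4 is free -> place at 4.
659 hashes to 5; slot 5 is free -> place at 5.
159 hashes to 6; slot 6 is free -> place at 6.
263 hashes to 5, h2=4; 5,9 taken -> place at 2.
Table: [-, -, 263, 581, 499, 659, 159, -, -, 331, -]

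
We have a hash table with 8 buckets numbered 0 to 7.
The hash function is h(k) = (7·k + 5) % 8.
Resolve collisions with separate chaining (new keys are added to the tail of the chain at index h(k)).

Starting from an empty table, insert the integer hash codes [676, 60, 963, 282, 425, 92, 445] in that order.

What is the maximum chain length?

3

Insert 676: h=1, bucket 1 empty -> new chain.
Insert 60: h=1, bucket 1 nonempty -> append to chain.
Insert 963: h=2, bucket 2 empty -> new chain.
Insert 282: h=3, bucket 3 empty -> new chain.
Insert 425: h=4, bucket 4 empty -> new chain.
Insert 92: h=1, bucket 1 nonempty -> append to chain.
Insert 445: h=0, bucket 0 empty -> new chain.
Final buckets:
0: 445
1: 676 -> 60 -> 92
2: 963
3: 282
4: 425
5: _
6: _
7: _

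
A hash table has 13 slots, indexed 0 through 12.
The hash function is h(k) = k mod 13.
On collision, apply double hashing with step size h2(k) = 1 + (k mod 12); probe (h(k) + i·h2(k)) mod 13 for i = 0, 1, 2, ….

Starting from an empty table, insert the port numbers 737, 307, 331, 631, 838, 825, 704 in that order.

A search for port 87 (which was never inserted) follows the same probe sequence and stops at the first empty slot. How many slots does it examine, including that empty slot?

737 hashes to 9; slot 9 is free => place at 9.
307 hashes to 8; slot 8 is free => place at 8.
331 hashes to 6; slot 6 is free => place at 6.
631 hashes to 7; slot 7 is free => place at 7.
838 hashes to 6, h2=11; 6 taken => place at 4.
825 hashes to 6, h2=10; 6 taken => place at 3.
704 hashes to 2; slot 2 is free => place at 2.
Table: [—, —, 704, 825, 838, —, 331, 631, 307, 737, —, —, —]
Lookup 87: h=9, h2=4, probe 9,0 → slot 0 empty, not found.

2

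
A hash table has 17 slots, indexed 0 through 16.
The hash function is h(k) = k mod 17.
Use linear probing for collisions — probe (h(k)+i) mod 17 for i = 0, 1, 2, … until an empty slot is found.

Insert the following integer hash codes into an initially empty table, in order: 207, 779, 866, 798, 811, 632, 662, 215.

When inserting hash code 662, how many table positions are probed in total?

3

207: h=3 → slot 3
779: h=14 → slot 14
866: h=16 → slot 16
798: h=16, probe 16,0 → slot 0
811: h=12 → slot 12
632: h=3, probe 3,4 → slot 4
662: h=16, probe 16,0,1 → slot 1
215: h=11 → slot 11
Table: [798, 662, —, 207, 632, —, —, —, —, —, —, 215, 811, —, 779, —, 866]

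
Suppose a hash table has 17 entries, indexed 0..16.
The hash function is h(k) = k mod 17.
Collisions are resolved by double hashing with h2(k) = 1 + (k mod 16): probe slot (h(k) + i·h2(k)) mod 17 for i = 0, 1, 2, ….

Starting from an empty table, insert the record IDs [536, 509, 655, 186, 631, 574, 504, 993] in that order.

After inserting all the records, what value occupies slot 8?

Insert 536: h=9, slot 9 empty => index 9.
Insert 509: h=16, slot 16 empty => index 16.
Insert 655: h=9, h2=16, slot 9 occupied => index 8.
Insert 186: h=16, h2=11, slot 16 occupied => index 10.
Insert 631: h=2, slot 2 empty => index 2.
Insert 574: h=13, slot 13 empty => index 13.
Insert 504: h=11, slot 11 empty => index 11.
Insert 993: h=7, slot 7 empty => index 7.
Table: [—, —, 631, —, —, —, —, 993, 655, 536, 186, 504, —, 574, —, —, 509]

655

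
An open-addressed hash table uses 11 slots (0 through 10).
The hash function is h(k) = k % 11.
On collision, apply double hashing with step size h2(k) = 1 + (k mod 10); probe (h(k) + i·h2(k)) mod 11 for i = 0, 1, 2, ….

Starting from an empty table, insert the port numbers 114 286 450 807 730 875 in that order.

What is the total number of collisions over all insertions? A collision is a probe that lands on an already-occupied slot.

114: h=4 => slot 4
286: h=0 => slot 0
450: h=10 => slot 10
807: h=4, h2=8, probe 4,1 => slot 1
730: h=4, h2=1, probe 4,5 => slot 5
875: h=6 => slot 6
Table: [286, 807, —, —, 114, 730, 875, —, —, —, 450]

2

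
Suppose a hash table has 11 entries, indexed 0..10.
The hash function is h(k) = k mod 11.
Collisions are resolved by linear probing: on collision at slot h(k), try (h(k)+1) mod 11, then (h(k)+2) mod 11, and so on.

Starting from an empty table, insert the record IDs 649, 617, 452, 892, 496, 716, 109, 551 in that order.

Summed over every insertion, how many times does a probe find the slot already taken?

649: h=0 => slot 0
617: h=1 => slot 1
452: h=1, probe 1,2 => slot 2
892: h=1, probe 1,2,3 => slot 3
496: h=1, probe 1,2,3,4 => slot 4
716: h=1, probe 1,2,3,4,5 => slot 5
109: h=10 => slot 10
551: h=1, probe 1,2,3,4,5,6 => slot 6
Table: [649, 617, 452, 892, 496, 716, 551, ., ., ., 109]

15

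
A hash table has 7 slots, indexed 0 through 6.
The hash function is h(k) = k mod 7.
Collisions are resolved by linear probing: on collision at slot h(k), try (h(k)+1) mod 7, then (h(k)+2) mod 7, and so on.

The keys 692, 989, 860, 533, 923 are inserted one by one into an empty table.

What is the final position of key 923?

692 hashes to 6; slot 6 is free -> place at 6.
989 hashes to 2; slot 2 is free -> place at 2.
860 hashes to 6; 6 taken -> place at 0.
533 hashes to 1; slot 1 is free -> place at 1.
923 hashes to 6; 6,0,1,2 taken -> place at 3.
Table: [860, 533, 989, 923, ., ., 692]

3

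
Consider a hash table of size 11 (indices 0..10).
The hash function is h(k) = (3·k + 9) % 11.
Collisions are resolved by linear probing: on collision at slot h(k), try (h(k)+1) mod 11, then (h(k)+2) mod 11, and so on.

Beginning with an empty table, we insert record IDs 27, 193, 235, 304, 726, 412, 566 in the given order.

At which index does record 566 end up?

4

27 hashes to 2; slot 2 is free → place at 2.
193 hashes to 5; slot 5 is free → place at 5.
235 hashes to 10; slot 10 is free → place at 10.
304 hashes to 8; slot 8 is free → place at 8.
726 hashes to 9; slot 9 is free → place at 9.
412 hashes to 2; 2 taken → place at 3.
566 hashes to 2; 2,3 taken → place at 4.
Table: [_, _, 27, 412, 566, 193, _, _, 304, 726, 235]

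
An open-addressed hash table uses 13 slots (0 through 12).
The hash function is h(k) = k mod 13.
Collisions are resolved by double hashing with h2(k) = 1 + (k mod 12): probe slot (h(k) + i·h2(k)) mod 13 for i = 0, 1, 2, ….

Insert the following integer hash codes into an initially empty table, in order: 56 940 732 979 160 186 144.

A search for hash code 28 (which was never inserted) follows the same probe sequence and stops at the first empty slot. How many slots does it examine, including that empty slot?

56 hashes to 4; slot 4 is free => place at 4.
940 hashes to 4, h2=5; 4 taken => place at 9.
732 hashes to 4, h2=1; 4 taken => place at 5.
979 hashes to 4, h2=8; 4 taken => place at 12.
160 hashes to 4, h2=5; 4,9 taken => place at 1.
186 hashes to 4, h2=7; 4 taken => place at 11.
144 hashes to 1, h2=1; 1 taken => place at 2.
Table: [., 160, 144, ., 56, 732, ., ., ., 940, ., 186, 979]
Lookup 28: h=2, h2=5, probe 2,7 → slot 7 empty, not found.

2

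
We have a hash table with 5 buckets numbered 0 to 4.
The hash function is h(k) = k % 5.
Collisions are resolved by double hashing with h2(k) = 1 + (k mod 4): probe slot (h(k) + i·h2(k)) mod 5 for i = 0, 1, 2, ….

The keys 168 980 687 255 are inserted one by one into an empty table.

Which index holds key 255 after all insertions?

168 hashes to 3; slot 3 is free => place at 3.
980 hashes to 0; slot 0 is free => place at 0.
687 hashes to 2; slot 2 is free => place at 2.
255 hashes to 0, h2=4; 0 taken => place at 4.
Table: [980, _, 687, 168, 255]

4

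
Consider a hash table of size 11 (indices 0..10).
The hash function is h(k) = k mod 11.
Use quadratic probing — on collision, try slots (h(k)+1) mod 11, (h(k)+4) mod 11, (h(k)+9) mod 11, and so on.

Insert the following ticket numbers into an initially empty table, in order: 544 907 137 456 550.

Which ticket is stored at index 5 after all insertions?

544

544 hashes to 5; slot 5 is free => place at 5.
907 hashes to 5; 5 taken => place at 6.
137 hashes to 5; 5,6 taken => place at 9.
456 hashes to 5; 5,6,9 taken => place at 3.
550 hashes to 0; slot 0 is free => place at 0.
Table: [550, —, —, 456, —, 544, 907, —, —, 137, —]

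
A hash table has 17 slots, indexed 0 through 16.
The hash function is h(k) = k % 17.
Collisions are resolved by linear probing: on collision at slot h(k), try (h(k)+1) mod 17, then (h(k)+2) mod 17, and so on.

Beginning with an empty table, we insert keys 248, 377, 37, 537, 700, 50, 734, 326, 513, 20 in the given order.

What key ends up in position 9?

248: h=10 -> slot 10
377: h=3 -> slot 3
37: h=3, probe 3,4 -> slot 4
537: h=10, probe 10,11 -> slot 11
700: h=3, probe 3,4,5 -> slot 5
50: h=16 -> slot 16
734: h=3, probe 3,4,5,6 -> slot 6
326: h=3, probe 3,4,5,6,7 -> slot 7
513: h=3, probe 3,4,5,6,7,8 -> slot 8
20: h=3, probe 3,4,5,6,7,8,9 -> slot 9
Table: [., ., ., 377, 37, 700, 734, 326, 513, 20, 248, 537, ., ., ., ., 50]

20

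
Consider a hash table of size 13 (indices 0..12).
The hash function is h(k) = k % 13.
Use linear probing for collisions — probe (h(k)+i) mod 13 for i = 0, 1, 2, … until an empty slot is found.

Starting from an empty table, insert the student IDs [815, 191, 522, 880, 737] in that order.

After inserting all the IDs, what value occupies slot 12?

Insert 815: h=9, slot 9 empty -> index 9.
Insert 191: h=9, slot 9 occupied -> index 10.
Insert 522: h=2, slot 2 empty -> index 2.
Insert 880: h=9, slots 9,10 occupied -> index 11.
Insert 737: h=9, slots 9,10,11 occupied -> index 12.
Table: [., ., 522, ., ., ., ., ., ., 815, 191, 880, 737]

737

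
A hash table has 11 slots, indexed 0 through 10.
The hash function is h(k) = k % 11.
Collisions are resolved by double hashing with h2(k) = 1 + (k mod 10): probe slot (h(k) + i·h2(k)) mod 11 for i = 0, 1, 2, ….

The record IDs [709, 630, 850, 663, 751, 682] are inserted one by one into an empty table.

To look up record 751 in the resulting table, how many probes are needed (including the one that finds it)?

4

709: h=5 -> slot 5
630: h=3 -> slot 3
850: h=3, h2=1, probe 3,4 -> slot 4
663: h=3, h2=4, probe 3,7 -> slot 7
751: h=3, h2=2, probe 3,5,7,9 -> slot 9
682: h=0 -> slot 0
Table: [682, -, -, 630, 850, 709, -, 663, -, 751, -]
Lookup 751: h=3, h2=2, probe 3,5,7,9 → found at 9.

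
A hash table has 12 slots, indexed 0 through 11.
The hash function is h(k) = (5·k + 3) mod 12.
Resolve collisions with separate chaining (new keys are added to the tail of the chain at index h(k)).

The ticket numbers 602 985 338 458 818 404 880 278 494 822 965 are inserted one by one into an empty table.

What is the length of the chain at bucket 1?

6

Insert 602: h=1, bucket 1 empty → new chain.
Insert 985: h=8, bucket 8 empty → new chain.
Insert 338: h=1, bucket 1 nonempty → append to chain.
Insert 458: h=1, bucket 1 nonempty → append to chain.
Insert 818: h=1, bucket 1 nonempty → append to chain.
Insert 404: h=7, bucket 7 empty → new chain.
Insert 880: h=11, bucket 11 empty → new chain.
Insert 278: h=1, bucket 1 nonempty → append to chain.
Insert 494: h=1, bucket 1 nonempty → append to chain.
Insert 822: h=9, bucket 9 empty → new chain.
Insert 965: h=4, bucket 4 empty → new chain.
Final buckets:
0: -
1: 602 -> 338 -> 458 -> 818 -> 278 -> 494
2: -
3: -
4: 965
5: -
6: -
7: 404
8: 985
9: 822
10: -
11: 880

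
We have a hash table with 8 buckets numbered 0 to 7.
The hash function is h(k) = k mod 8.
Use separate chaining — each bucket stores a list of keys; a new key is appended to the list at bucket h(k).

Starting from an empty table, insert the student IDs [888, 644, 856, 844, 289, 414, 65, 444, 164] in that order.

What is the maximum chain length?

4

888 → bucket 0
644 → bucket 4
856 → bucket 0 (collision)
844 → bucket 4 (collision)
289 → bucket 1
414 → bucket 6
65 → bucket 1 (collision)
444 → bucket 4 (collision)
164 → bucket 4 (collision)
Final buckets:
0: 888 -> 856
1: 289 -> 65
2: .
3: .
4: 644 -> 844 -> 444 -> 164
5: .
6: 414
7: .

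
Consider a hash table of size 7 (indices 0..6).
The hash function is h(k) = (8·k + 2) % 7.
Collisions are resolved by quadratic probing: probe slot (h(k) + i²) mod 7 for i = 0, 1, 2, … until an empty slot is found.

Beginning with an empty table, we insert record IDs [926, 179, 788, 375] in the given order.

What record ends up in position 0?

926: h=4 => slot 4
179: h=6 => slot 6
788: h=6, probe 6,0 => slot 0
375: h=6, probe 6,0,3 => slot 3
Table: [788, _, _, 375, 926, _, 179]

788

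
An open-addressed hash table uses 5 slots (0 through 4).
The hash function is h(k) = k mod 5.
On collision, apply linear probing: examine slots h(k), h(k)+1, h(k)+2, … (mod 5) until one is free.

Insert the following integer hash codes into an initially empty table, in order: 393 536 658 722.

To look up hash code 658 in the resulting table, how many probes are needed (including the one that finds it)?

393: h=3 → slot 3
536: h=1 → slot 1
658: h=3, probe 3,4 → slot 4
722: h=2 → slot 2
Table: [-, 536, 722, 393, 658]
Lookup 658: h=3, probe 3,4 → found at 4.

2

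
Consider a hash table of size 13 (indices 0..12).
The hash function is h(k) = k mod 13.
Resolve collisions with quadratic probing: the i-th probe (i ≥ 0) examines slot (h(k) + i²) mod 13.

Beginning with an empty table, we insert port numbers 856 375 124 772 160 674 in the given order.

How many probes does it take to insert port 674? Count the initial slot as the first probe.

3

856 hashes to 11; slot 11 is free → place at 11.
375 hashes to 11; 11 taken → place at 12.
124 hashes to 7; slot 7 is free → place at 7.
772 hashes to 5; slot 5 is free → place at 5.
160 hashes to 4; slot 4 is free → place at 4.
674 hashes to 11; 11,12 taken → place at 2.
Table: [_, _, 674, _, 160, 772, _, 124, _, _, _, 856, 375]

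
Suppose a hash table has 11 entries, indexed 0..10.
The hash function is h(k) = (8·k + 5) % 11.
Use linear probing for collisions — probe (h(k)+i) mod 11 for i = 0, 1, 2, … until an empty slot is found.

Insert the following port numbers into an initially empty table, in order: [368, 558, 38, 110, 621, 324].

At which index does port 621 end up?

368: h=1 -> slot 1
558: h=3 -> slot 3
38: h=1, probe 1,2 -> slot 2
110: h=5 -> slot 5
621: h=1, probe 1,2,3,4 -> slot 4
324: h=1, probe 1,2,3,4,5,6 -> slot 6
Table: [_, 368, 38, 558, 621, 110, 324, _, _, _, _]

4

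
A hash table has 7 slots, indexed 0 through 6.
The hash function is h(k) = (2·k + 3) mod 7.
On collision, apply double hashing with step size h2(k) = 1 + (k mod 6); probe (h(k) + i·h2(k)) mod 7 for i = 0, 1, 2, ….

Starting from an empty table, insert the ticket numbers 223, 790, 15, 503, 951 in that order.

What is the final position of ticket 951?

2

Insert 223: h=1, slot 1 empty => index 1.
Insert 790: h=1, h2=5, slot 1 occupied => index 6.
Insert 15: h=5, slot 5 empty => index 5.
Insert 503: h=1, h2=6, slot 1 occupied => index 0.
Insert 951: h=1, h2=4, slots 1,5 occupied => index 2.
Table: [503, 223, 951, _, _, 15, 790]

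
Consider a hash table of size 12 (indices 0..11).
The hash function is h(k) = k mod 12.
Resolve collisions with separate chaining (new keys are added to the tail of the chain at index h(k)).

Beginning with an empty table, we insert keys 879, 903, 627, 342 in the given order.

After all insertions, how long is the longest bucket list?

Insert 879: h=3, bucket 3 empty → new chain.
Insert 903: h=3, bucket 3 nonempty → append to chain.
Insert 627: h=3, bucket 3 nonempty → append to chain.
Insert 342: h=6, bucket 6 empty → new chain.
Final buckets:
0: —
1: —
2: —
3: 879 -> 903 -> 627
4: —
5: —
6: 342
7: —
8: —
9: —
10: —
11: —

3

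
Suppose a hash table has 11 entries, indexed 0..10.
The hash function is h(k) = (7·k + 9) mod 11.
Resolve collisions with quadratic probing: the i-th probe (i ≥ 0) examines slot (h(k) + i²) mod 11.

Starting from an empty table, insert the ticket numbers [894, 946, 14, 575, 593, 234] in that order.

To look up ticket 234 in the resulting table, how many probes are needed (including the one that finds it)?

6

894: h=8 => slot 8
946: h=9 => slot 9
14: h=8, probe 8,9,1 => slot 1
575: h=8, probe 8,9,1,6 => slot 6
593: h=2 => slot 2
234: h=8, probe 8,9,1,6,2,0 => slot 0
Table: [234, 14, 593, ∅, ∅, ∅, 575, ∅, 894, 946, ∅]
Lookup 234: h=8, probe 8,9,1,6,2,0 → found at 0.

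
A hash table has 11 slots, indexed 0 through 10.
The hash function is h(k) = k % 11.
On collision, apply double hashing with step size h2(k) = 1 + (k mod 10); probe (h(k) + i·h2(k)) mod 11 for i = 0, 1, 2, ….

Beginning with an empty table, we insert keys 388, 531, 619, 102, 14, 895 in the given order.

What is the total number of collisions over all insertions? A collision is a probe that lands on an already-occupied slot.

4

Insert 388: h=3, slot 3 empty → index 3.
Insert 531: h=3, h2=2, slot 3 occupied → index 5.
Insert 619: h=3, h2=10, slot 3 occupied → index 2.
Insert 102: h=3, h2=3, slot 3 occupied → index 6.
Insert 14: h=3, h2=5, slot 3 occupied → index 8.
Insert 895: h=4, slot 4 empty → index 4.
Table: [-, -, 619, 388, 895, 531, 102, -, 14, -, -]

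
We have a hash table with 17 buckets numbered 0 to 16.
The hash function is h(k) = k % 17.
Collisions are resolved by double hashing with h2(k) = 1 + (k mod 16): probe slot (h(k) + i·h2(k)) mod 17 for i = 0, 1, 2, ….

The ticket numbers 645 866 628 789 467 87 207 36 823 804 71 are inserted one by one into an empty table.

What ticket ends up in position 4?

628

645: h=16 -> slot 16
866: h=16, h2=3, probe 16,2 -> slot 2
628: h=16, h2=5, probe 16,4 -> slot 4
789: h=7 -> slot 7
467: h=8 -> slot 8
87: h=2, h2=8, probe 2,10 -> slot 10
207: h=3 -> slot 3
36: h=2, h2=5, probe 2,7,12 -> slot 12
823: h=7, h2=8, probe 7,15 -> slot 15
804: h=5 -> slot 5
71: h=3, h2=8, probe 3,11 -> slot 11
Table: [_, _, 866, 207, 628, 804, _, 789, 467, _, 87, 71, 36, _, _, 823, 645]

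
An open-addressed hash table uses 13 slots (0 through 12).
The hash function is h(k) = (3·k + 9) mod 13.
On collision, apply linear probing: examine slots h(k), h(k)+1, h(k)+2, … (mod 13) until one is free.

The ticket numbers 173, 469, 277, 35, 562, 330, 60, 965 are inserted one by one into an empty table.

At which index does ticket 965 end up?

6

173: h=8 => slot 8
469: h=12 => slot 12
277: h=8, probe 8,9 => slot 9
35: h=10 => slot 10
562: h=5 => slot 5
330: h=11 => slot 11
60: h=7 => slot 7
965: h=5, probe 5,6 => slot 6
Table: [—, —, —, —, —, 562, 965, 60, 173, 277, 35, 330, 469]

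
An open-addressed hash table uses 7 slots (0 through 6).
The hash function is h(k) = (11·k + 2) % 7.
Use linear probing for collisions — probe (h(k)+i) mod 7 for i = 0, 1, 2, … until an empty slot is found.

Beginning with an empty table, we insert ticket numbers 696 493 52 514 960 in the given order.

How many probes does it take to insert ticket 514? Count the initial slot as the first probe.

696 hashes to 0; slot 0 is free → place at 0.
493 hashes to 0; 0 taken → place at 1.
52 hashes to 0; 0,1 taken → place at 2.
514 hashes to 0; 0,1,2 taken → place at 3.
960 hashes to 6; slot 6 is free → place at 6.
Table: [696, 493, 52, 514, —, —, 960]

4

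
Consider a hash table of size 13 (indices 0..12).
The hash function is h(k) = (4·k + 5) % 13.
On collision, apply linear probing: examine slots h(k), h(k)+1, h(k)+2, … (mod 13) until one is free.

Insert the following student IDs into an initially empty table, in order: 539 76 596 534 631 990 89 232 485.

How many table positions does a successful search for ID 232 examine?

Insert 539: h=3, slot 3 empty → index 3.
Insert 76: h=10, slot 10 empty → index 10.
Insert 596: h=10, slot 10 occupied → index 11.
Insert 534: h=9, slot 9 empty → index 9.
Insert 631: h=7, slot 7 empty → index 7.
Insert 990: h=0, slot 0 empty → index 0.
Insert 89: h=10, slots 10,11 occupied → index 12.
Insert 232: h=10, slots 10,11,12,0 occupied → index 1.
Insert 485: h=8, slot 8 empty → index 8.
Table: [990, 232, ., 539, ., ., ., 631, 485, 534, 76, 596, 89]
Lookup 232: h=10, probe 10,11,12,0,1 → found at 1.

5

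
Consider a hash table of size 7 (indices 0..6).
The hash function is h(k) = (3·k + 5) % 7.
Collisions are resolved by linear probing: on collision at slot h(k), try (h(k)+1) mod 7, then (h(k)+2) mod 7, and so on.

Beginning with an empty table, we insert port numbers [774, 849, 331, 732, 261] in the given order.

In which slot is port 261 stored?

0

Insert 774: h=3, slot 3 empty -> index 3.
Insert 849: h=4, slot 4 empty -> index 4.
Insert 331: h=4, slot 4 occupied -> index 5.
Insert 732: h=3, slots 3,4,5 occupied -> index 6.
Insert 261: h=4, slots 4,5,6 occupied -> index 0.
Table: [261, -, -, 774, 849, 331, 732]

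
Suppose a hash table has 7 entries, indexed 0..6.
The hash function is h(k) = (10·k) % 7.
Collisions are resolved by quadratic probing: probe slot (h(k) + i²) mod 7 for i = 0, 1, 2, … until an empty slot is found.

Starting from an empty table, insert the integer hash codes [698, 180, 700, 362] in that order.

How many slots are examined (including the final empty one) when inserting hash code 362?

3

698: h=1 -> slot 1
180: h=1, probe 1,2 -> slot 2
700: h=0 -> slot 0
362: h=1, probe 1,2,5 -> slot 5
Table: [700, 698, 180, -, -, 362, -]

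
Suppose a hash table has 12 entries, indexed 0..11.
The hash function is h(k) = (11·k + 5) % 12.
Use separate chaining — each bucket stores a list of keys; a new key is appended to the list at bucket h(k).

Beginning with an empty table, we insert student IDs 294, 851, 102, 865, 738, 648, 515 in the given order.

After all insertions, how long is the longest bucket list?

294 → bucket 11
851 → bucket 6
102 → bucket 11 (collision)
865 → bucket 4
738 → bucket 11 (collision)
648 → bucket 5
515 → bucket 6 (collision)
Final buckets:
0: —
1: —
2: —
3: —
4: 865
5: 648
6: 851 -> 515
7: —
8: —
9: —
10: —
11: 294 -> 102 -> 738

3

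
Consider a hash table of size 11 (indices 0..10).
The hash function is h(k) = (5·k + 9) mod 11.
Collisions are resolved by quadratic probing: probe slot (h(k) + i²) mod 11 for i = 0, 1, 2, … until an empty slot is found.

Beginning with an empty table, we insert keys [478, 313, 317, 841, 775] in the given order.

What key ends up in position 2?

478: h=1 -> slot 1
313: h=1, probe 1,2 -> slot 2
317: h=10 -> slot 10
841: h=1, probe 1,2,5 -> slot 5
775: h=1, probe 1,2,5,10,6 -> slot 6
Table: [—, 478, 313, —, —, 841, 775, —, —, —, 317]

313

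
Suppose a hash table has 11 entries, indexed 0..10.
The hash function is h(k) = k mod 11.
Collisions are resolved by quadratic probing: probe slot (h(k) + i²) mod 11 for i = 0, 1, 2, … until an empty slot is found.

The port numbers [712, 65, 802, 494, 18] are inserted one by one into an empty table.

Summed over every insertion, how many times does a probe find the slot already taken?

Insert 712: h=8, slot 8 empty -> index 8.
Insert 65: h=10, slot 10 empty -> index 10.
Insert 802: h=10, slot 10 occupied -> index 0.
Insert 494: h=10, slots 10,0 occupied -> index 3.
Insert 18: h=7, slot 7 empty -> index 7.
Table: [802, ∅, ∅, 494, ∅, ∅, ∅, 18, 712, ∅, 65]

3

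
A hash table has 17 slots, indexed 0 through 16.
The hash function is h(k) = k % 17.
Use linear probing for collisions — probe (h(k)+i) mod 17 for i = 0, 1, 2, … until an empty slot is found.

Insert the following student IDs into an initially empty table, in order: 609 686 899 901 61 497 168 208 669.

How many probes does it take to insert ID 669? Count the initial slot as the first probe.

609: h=14 → slot 14
686: h=6 → slot 6
899: h=15 → slot 15
901: h=0 → slot 0
61: h=10 → slot 10
497: h=4 → slot 4
168: h=15, probe 15,16 → slot 16
208: h=4, probe 4,5 → slot 5
669: h=6, probe 6,7 → slot 7
Table: [901, ∅, ∅, ∅, 497, 208, 686, 669, ∅, ∅, 61, ∅, ∅, ∅, 609, 899, 168]

2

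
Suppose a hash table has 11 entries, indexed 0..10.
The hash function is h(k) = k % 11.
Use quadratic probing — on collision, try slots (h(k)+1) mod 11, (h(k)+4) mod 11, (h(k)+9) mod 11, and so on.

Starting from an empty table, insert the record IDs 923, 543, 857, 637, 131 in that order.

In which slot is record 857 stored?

Insert 923: h=10, slot 10 empty => index 10.
Insert 543: h=4, slot 4 empty => index 4.
Insert 857: h=10, slot 10 occupied => index 0.
Insert 637: h=10, slots 10,0 occupied => index 3.
Insert 131: h=10, slots 10,0,3 occupied => index 8.
Table: [857, ., ., 637, 543, ., ., ., 131, ., 923]

0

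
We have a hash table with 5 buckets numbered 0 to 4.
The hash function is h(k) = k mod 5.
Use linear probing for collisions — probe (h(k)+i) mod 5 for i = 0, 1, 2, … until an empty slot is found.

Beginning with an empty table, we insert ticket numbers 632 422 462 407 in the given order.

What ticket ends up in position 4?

632: h=2 -> slot 2
422: h=2, probe 2,3 -> slot 3
462: h=2, probe 2,3,4 -> slot 4
407: h=2, probe 2,3,4,0 -> slot 0
Table: [407, _, 632, 422, 462]

462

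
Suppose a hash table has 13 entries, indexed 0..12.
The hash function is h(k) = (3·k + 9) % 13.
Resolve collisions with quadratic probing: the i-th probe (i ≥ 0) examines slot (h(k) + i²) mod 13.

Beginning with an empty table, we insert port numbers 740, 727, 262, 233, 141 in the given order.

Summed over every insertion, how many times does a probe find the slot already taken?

3

740: h=6 -> slot 6
727: h=6, probe 6,7 -> slot 7
262: h=2 -> slot 2
233: h=6, probe 6,7,10 -> slot 10
141: h=3 -> slot 3
Table: [∅, ∅, 262, 141, ∅, ∅, 740, 727, ∅, ∅, 233, ∅, ∅]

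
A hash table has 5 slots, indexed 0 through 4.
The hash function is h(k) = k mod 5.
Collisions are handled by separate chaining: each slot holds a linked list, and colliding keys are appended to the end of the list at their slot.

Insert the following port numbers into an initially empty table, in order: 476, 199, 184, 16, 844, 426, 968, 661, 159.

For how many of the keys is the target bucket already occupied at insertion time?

Insert 476: h=1, bucket 1 empty → new chain.
Insert 199: h=4, bucket 4 empty → new chain.
Insert 184: h=4, bucket 4 nonempty → append to chain.
Insert 16: h=1, bucket 1 nonempty → append to chain.
Insert 844: h=4, bucket 4 nonempty → append to chain.
Insert 426: h=1, bucket 1 nonempty → append to chain.
Insert 968: h=3, bucket 3 empty → new chain.
Insert 661: h=1, bucket 1 nonempty → append to chain.
Insert 159: h=4, bucket 4 nonempty → append to chain.
Final buckets:
0: ∅
1: 476 -> 16 -> 426 -> 661
2: ∅
3: 968
4: 199 -> 184 -> 844 -> 159

6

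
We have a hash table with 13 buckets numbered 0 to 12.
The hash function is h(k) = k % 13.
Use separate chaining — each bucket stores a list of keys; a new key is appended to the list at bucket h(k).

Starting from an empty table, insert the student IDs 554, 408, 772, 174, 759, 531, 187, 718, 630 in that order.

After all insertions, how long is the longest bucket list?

554 → bucket 8
408 → bucket 5
772 → bucket 5 (collision)
174 → bucket 5 (collision)
759 → bucket 5 (collision)
531 → bucket 11
187 → bucket 5 (collision)
718 → bucket 3
630 → bucket 6
Final buckets:
0: —
1: —
2: —
3: 718
4: —
5: 408 -> 772 -> 174 -> 759 -> 187
6: 630
7: —
8: 554
9: —
10: —
11: 531
12: —

5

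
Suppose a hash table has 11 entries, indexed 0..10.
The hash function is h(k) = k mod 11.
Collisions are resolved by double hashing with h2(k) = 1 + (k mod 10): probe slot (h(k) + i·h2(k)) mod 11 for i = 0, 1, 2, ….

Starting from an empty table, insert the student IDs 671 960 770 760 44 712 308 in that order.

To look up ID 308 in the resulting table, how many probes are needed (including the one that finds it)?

2

671: h=0 => slot 0
960: h=3 => slot 3
770: h=0, h2=1, probe 0,1 => slot 1
760: h=1, h2=1, probe 1,2 => slot 2
44: h=0, h2=5, probe 0,5 => slot 5
712: h=8 => slot 8
308: h=0, h2=9, probe 0,9 => slot 9
Table: [671, 770, 760, 960, ∅, 44, ∅, ∅, 712, 308, ∅]
Lookup 308: h=0, h2=9, probe 0,9 → found at 9.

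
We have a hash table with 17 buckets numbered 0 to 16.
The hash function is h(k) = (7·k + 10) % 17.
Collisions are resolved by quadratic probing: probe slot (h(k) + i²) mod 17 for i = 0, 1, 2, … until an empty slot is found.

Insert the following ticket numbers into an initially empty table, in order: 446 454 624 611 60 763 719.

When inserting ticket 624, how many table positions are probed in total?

Insert 446: h=4, slot 4 empty => index 4.
Insert 454: h=9, slot 9 empty => index 9.
Insert 624: h=9, slot 9 occupied => index 10.
Insert 611: h=3, slot 3 empty => index 3.
Insert 60: h=5, slot 5 empty => index 5.
Insert 763: h=13, slot 13 empty => index 13.
Insert 719: h=11, slot 11 empty => index 11.
Table: [—, —, —, 611, 446, 60, —, —, —, 454, 624, 719, —, 763, —, —, —]

2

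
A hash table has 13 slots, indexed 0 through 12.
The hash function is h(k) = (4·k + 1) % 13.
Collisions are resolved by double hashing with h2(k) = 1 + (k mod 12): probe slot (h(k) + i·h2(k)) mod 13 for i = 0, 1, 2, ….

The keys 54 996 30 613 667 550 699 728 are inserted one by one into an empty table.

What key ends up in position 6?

54: h=9 -> slot 9
996: h=7 -> slot 7
30: h=4 -> slot 4
613: h=9, h2=2, probe 9,11 -> slot 11
667: h=4, h2=8, probe 4,12 -> slot 12
550: h=4, h2=11, probe 4,2 -> slot 2
699: h=2, h2=4, probe 2,6 -> slot 6
728: h=1 -> slot 1
Table: [., 728, 550, ., 30, ., 699, 996, ., 54, ., 613, 667]

699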